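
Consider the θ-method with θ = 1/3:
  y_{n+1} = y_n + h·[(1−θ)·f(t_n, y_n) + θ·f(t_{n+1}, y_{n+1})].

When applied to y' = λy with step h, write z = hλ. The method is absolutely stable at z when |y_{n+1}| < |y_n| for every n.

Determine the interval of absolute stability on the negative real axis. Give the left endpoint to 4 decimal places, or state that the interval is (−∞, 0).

Set f=λy, z=hλ:
  y_{n+1} = y_n + z·[2/3·y_n + 1/3·y_{n+1}] ⇒ (1 − 1/3z)y_{n+1} = (1 + 2/3z)y_n
  so R(z) = (1 + 2/3z)/(1 − 1/3z).

Boundary: |R(x)|=1, x<0.
x=-0.68: |R|=0.4457
R=−1: 1+2/3x = −1+1/3x ⇒ -1/3x=2 ⇒ x=2/(-1/3)=-6.0000
Confirm numerically:
  x=-5.473: |R|=0.93780 <1
  x=-3.876: |R|=0.69110 <1
  x=-3.085: |R|=0.52095 <1
  x=-6.346: |R|=1.03702 >1
  x=-6.113: |R|=1.01240 >1
So |R|<1 on (-6.0000, 0).

z∈(-6.0000,0).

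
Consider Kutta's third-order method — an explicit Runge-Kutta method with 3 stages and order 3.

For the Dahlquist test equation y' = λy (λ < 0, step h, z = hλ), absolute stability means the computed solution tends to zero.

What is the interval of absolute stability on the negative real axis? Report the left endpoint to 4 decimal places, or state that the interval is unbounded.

Set f=λy, z=hλ:
  order 3, 3-stage ⇒ R(z)=1+z+z^2/2+z^3/6
  (e.g. R(-1.63)=-0.02334, |R|=0.02334)

Boundary: |R(x)|=1, x<0.
x=-1.63: |R|=0.0233
|R(-2.23)|=0.5918 |R(-1.48)|=0.0749 |R(-0.59)|=0.5498
Bisect:
  x_lo=-2.9748 |R|=1.9375  x_hi=-0.3666 |R|=0.6924
  mid=-1.67067 |R|=0.05228 →hi
  mid=-2.32271 |R|=0.71372 →hi
  mid=-2.64874 |R|=1.23801 →lo
  mid=-2.48573 |R|=0.95612 →hi
  mid=-2.56723 |R|=1.09186 →lo
  mid=-2.52648 |R|=1.02272 →lo
  mid=-2.50610 |R|=0.98911 →hi
  mid=-2.51629 |R|=1.00584 →lo
  ...
  [-2.51279,-2.51263] ⇒ x*=-2.5127
Stable set (-2.5127, 0).

z∈(-2.5127,0).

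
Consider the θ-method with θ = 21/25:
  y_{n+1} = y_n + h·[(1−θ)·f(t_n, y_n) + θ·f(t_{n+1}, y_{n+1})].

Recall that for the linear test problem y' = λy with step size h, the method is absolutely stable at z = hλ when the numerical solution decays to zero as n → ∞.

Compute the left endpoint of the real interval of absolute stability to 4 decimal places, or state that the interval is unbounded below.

On y'=λy, z=hλ:
  y_{n+1} = y_n + z·[4/25·y_n + 21/25·y_{n+1}] ⇒ (1 − 21/25z)y_{n+1} = (1 + 4/25z)y_n
  Hence R(z) = (1 + 4/25z)/(1 − 21/25z).

Boundary: |R(x)|=1, x<0.
x=-0.71: |R|=0.5552
x=-2: |R|=0.2537
x=-10: |R|=0.0638
x=-100: |R|=0.1765
θ=21/25≥1/2 ⇒ |1+4/25x|<|1−21/25x| ∀x<0 ⇒ stable on all of ℝ⁻.

unbounded; (−∞, 0).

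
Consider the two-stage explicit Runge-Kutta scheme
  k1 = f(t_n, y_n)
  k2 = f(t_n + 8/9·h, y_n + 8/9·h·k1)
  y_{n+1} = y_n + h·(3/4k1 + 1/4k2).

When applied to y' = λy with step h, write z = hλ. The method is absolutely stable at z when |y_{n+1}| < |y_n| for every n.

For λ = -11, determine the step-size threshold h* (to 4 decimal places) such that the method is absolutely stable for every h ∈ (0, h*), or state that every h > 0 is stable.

(-4.5000,0); λ=-11 ⇒ h* = (9/2)/11 = 0.4091.

Test eqn y'=λy, z=hλ:
  k1=λy_n ⇒ h·k1=z·y_n;  k2=λ(1+8/9z)y_n ⇒ h·k2=z(1+8/9z)y_n
  y_{n+1}/y_n = 1 + 3/4z + 1/4z(1+8/9z) = 1 + z + 2/9z²
  R(z) = 1 + z + 2/9z².

Need |R(x)|<1, x<0.
x=-1.38: |R|=0.0432
R=1: x+2/9x²=0 ⇒ x=−9/2=-4.5000; min R=1−1/(4·2/9)=-0.1250>−1
Confirm numerically:
  x=-3.918: |R|=0.49327 <1
  x=-3.184: |R|=0.06886 <1
  x=-3.131: |R|=0.04748 <1
  x=-5.026: |R|=1.58748 >1
  x=-4.985: |R|=1.53727 >1
  x=-4.619: |R|=1.12215 >1
Interval (-4.5000, 0).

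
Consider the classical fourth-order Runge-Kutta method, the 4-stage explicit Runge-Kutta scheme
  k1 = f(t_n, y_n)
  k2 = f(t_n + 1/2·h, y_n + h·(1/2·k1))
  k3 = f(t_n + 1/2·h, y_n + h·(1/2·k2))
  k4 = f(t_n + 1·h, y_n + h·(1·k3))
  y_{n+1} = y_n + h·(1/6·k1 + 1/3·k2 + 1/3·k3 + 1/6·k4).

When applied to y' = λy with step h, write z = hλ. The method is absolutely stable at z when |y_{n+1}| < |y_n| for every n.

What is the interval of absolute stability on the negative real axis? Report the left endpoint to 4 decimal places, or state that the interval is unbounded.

(-2.7853, 0).

Test eqn y'=λy, z=hλ:
  order 4, 4-stage ⇒ R(z)=1+z+z^2/2+z^3/6+z^4/24
  (e.g. R(-0.38)=0.68392, |R|=0.68392)

Find x<0 with |R(x)|<1.
x=-0.38: |R|=0.6839
|R(-2.81)|=1.0379 |R(-2.72)|=0.9059 |R(-0.95)|=0.3923
Bisect:
  x_lo=-3.5020 |R|=2.7388  x_hi=-0.3915 |R|=0.6761
  mid=-1.94674 |R|=0.31697 →hi
  mid=-2.72437 |R|=0.91196 →hi
  mid=-3.11318 |R|=1.61786 →lo
  mid=-2.91877 |R|=1.22062 →lo
  mid=-2.82157 |R|=1.05609 →lo
  mid=-2.77297 |R|=0.98158 →hi
  mid=-2.79727 |R|=1.01821 →lo
  ...
  [-2.78531,-2.78512] ⇒ x*=-2.7853
So |R|<1 on (-2.7853, 0).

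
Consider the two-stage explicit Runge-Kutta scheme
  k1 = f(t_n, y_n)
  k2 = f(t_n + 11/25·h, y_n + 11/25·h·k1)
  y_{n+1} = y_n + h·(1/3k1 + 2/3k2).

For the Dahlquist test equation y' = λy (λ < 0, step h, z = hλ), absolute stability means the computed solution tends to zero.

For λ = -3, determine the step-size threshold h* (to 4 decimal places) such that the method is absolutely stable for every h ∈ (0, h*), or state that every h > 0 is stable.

Set f=λy, z=hλ:
  k1=λy_n ⇒ h·k1=z·y_n;  k2=λ(1+11/25z)y_n ⇒ h·k2=z(1+11/25z)y_n
  y_{n+1}/y_n = 1 + 1/3z + 2/3z(1+11/25z) = 1 + z + 22/75z²
  so R(z) = 1 + z + 22/75z².

Boundary: |R(x)|=1, x<0.
x=-0.83: |R|=0.3721
R=1: x+22/75x²=0 ⇒ x=−75/22=-3.4091; min R=1−1/(4·22/75)=0.1477>−1
Confirm numerically:
  x=-2.511: |R|=0.33850 <1
  x=-2.122: |R|=0.19885 <1
  x=-2.061: |R|=0.18500 <1
  x=-3.995: |R|=1.68661 >1
  x=-3.961: |R|=1.64126 >1
  x=-3.477: |R|=1.06926 >1
Interval (-3.4091, 0).

(-3.4091,0); λ=-3 ⇒ h* = (75/22)/3 = 1.1364.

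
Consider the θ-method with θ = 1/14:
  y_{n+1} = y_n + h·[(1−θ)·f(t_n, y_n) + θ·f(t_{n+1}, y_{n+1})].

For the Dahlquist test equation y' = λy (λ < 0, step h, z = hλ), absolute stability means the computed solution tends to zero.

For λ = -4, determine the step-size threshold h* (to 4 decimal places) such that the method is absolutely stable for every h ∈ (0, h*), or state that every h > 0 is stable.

(-2.3333,0); λ=-4 ⇒ h* = (7/3)/4 = 0.5833.

On y'=λy, z=hλ:
  y_{n+1} = y_n + z·[13/14·y_n + 1/14·y_{n+1}] ⇒ (1 − 1/14z)y_{n+1} = (1 + 13/14z)y_n
  ⇒ R(z) = (1 + 13/14z)/(1 − 1/14z).

Need |R(x)|<1, x<0.
x=-1.1: |R|=0.0199
R=−1: 1+13/14x = −1+1/14x ⇒ -6/7x=2 ⇒ x=2/(-6/7)=-2.3333
Confirm numerically:
  x=-2.122: |R|=0.84270 <1
  x=-1.546: |R|=0.39226 <1
  x=-1.374: |R|=0.25120 <1
  x=-1.025: |R|=0.04493 <1
  x=-2.911: |R|=1.40991 >1
  x=-2.697: |R|=1.26136 >1
  x=-2.445: |R|=1.08148 >1
Stable set (-2.3333, 0).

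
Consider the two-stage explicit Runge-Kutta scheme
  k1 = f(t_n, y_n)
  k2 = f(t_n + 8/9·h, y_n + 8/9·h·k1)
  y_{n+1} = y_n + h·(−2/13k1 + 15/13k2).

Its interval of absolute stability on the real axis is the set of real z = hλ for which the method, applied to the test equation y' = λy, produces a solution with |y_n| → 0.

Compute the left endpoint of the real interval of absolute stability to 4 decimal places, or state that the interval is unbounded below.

Set f=λy, z=hλ:
  k1=λy_n ⇒ h·k1=z·y_n;  k2=λ(1+8/9z)y_n ⇒ h·k2=z(1+8/9z)y_n
  y_{n+1}/y_n = 1 − 2/13z + 15/13z(1+8/9z) = 1 + z + 40/39z²
  R(z) = 1 + z + 40/39z².

Solve |R(x)|<1 on ℝ⁻.
x=-1.22: |R|=1.3066
R=1: x+40/39x²=0 ⇒ x=−39/40=-0.9750; min R=1−1/(4·40/39)=0.7562>−1
Confirm numerically:
  x=-0.872: |R|=0.90788 <1
  x=-0.866: |R|=0.90319 <1
  x=-0.792: |R|=0.85135 <1
  x=-0.784: |R|=0.84642 <1
  x=-1.401: |R|=1.61213 >1
  x=-1.036: |R|=1.06482 >1
So |R|<1 on (-0.9750, 0).

z* = -0.9750.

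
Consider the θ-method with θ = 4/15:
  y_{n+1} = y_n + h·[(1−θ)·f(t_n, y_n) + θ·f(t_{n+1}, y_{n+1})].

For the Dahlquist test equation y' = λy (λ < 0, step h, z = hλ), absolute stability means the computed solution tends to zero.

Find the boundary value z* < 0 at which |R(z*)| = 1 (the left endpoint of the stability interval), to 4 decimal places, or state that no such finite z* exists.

left endpoint -4.2857.

On y'=λy, z=hλ:
  y_{n+1} = y_n + z·[11/15·y_n + 4/15·y_{n+1}] ⇒ (1 − 4/15z)y_{n+1} = (1 + 11/15z)y_n
  ⇒ R(z) = (1 + 11/15z)/(1 − 4/15z).

Solve |R(x)|<1 on ℝ⁻.
x=-1.04: |R|=0.1858
R=−1: 1+11/15x = −1+4/15x ⇒ -7/15x=2 ⇒ x=2/(-7/15)=-4.2857
Confirm numerically:
  x=-3.562: |R|=0.82679 <1
  x=-3.423: |R|=0.78952 <1
  x=-3.261: |R|=0.74422 <1
  x=-2.501: |R|=0.50036 <1
  x=-4.829: |R|=1.11082 >1
  x=-4.711: |R|=1.08796 >1
  x=-4.314: |R|=1.00614 >1
Interval (-4.2857, 0).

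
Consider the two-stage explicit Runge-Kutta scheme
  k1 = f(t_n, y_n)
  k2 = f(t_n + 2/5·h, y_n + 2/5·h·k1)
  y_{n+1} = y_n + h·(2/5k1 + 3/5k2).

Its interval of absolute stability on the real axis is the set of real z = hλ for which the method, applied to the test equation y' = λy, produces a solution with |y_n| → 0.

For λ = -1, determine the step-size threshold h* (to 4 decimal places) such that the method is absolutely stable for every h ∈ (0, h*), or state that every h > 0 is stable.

Set f=λy, z=hλ:
  k1=λy_n ⇒ h·k1=z·y_n;  k2=λ(1+2/5z)y_n ⇒ h·k2=z(1+2/5z)y_n
  y_{n+1}/y_n = 1 + 2/5z + 3/5z(1+2/5z) = 1 + z + 6/25z²
  Hence R(z) = 1 + z + 6/25z².

Find x<0 with |R(x)|<1.
x=-1.59: |R|=0.0167
R=1: x+6/25x²=0 ⇒ x=−25/6=-4.1667; min R=1−1/(4·6/25)=-0.0417>−1
Confirm numerically:
  x=-3.387: |R|=0.36622 <1
  x=-2.708: |R|=0.05198 <1
  x=-1.843: |R|=0.02780 <1
  x=-4.751: |R|=1.66628 >1
  x=-4.451: |R|=1.30374 >1
Interval (-4.1667, 0).

(-4.1667,0); λ=-1 ⇒ h* = (25/6)/1 = 4.1667.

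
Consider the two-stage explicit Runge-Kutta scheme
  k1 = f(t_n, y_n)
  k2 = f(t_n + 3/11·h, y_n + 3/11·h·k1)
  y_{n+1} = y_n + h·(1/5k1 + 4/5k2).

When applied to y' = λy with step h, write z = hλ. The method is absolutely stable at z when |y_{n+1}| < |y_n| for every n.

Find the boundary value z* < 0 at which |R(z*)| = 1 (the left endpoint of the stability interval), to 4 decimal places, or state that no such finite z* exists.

On y'=λy, z=hλ:
  k1=λy_n ⇒ h·k1=z·y_n;  k2=λ(1+3/11z)y_n ⇒ h·k2=z(1+3/11z)y_n
  y_{n+1}/y_n = 1 + 1/5z + 4/5z(1+3/11z) = 1 + z + 12/55z²
  R(z) = 1 + z + 12/55z².

Need |R(x)|<1, x<0.
x=-0.92: |R|=0.2647
R=1: x+12/55x²=0 ⇒ x=−55/12=-4.5833; min R=1−1/(4·12/55)=-0.1458>−1
Confirm numerically:
  x=-3.767: |R|=0.32906 <1
  x=-3.471: |R|=0.15762 <1
  x=-2.405: |R|=0.14303 <1
  x=-5.118: |R|=1.59704 >1
  x=-4.840: |R|=1.27104 >1
  x=-4.704: |R|=1.12384 >1
So |R|<1 on (-4.5833, 0).

z* = -4.5833.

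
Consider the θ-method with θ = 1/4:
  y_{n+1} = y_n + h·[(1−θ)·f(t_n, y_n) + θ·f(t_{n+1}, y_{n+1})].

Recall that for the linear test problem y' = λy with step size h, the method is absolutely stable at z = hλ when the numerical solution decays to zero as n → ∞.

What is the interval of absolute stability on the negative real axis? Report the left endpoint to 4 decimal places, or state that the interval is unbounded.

Test eqn y'=λy, z=hλ:
  y_{n+1} = y_n + z·[3/4·y_n + 1/4·y_{n+1}] ⇒ (1 − 1/4z)y_{n+1} = (1 + 3/4z)y_n
  Hence R(z) = (1 + 3/4z)/(1 − 1/4z).

Boundary: |R(x)|=1, x<0.
x=-0.42: |R|=0.6199
R=−1: 1+3/4x = −1+1/4x ⇒ -1/2x=2 ⇒ x=2/(-1/2)=-4.0000
Confirm numerically:
  x=-3.209: |R|=0.78055 <1
  x=-3.114: |R|=0.75091 <1
  x=-1.698: |R|=0.19200 <1
  x=-1.634: |R|=0.16010 <1
  x=-4.188: |R|=1.04592 >1
  x=-4.049: |R|=1.01218 >1
Interval (-4.0000, 0).

z∈(-4.0000,0).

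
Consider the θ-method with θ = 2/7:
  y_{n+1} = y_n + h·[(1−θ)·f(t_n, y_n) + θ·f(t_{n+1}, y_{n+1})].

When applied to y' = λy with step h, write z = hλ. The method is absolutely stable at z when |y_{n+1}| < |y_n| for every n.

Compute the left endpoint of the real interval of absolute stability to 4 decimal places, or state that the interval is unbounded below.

Set f=λy, z=hλ:
  y_{n+1} = y_n + z·[5/7·y_n + 2/7·y_{n+1}] ⇒ (1 − 2/7z)y_{n+1} = (1 + 5/7z)y_n
  so R(z) = (1 + 5/7z)/(1 − 2/7z).

Need |R(x)|<1, x<0.
x=-0.82: |R|=0.3356
R=−1: 1+5/7x = −1+2/7x ⇒ -3/7x=2 ⇒ x=2/(-3/7)=-4.6667
Confirm numerically:
  x=-4.190: |R|=0.90702 <1
  x=-4.164: |R|=0.90162 <1
  x=-3.876: |R|=0.83921 <1
  x=-5.200: |R|=1.09195 >1
  x=-4.884: |R|=1.03888 >1
  x=-4.691: |R|=1.00446 >1
So |R|<1 on (-4.6667, 0).

left endpoint -4.6667.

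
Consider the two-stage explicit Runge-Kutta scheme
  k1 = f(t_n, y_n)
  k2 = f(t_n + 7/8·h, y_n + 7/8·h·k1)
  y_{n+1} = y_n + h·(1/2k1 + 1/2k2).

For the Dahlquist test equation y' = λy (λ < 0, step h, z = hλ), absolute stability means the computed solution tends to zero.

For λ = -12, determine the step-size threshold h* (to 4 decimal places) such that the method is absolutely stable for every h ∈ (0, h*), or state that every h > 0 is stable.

Set f=λy, z=hλ:
  k1=λy_n ⇒ h·k1=z·y_n;  k2=λ(1+7/8z)y_n ⇒ h·k2=z(1+7/8z)y_n
  y_{n+1}/y_n = 1 + 1/2z + 1/2z(1+7/8z) = 1 + z + 7/16z²
  ⇒ R(z) = 1 + z + 7/16z².

Find x<0 with |R(x)|<1.
x=-0.32: |R|=0.7248
R=1: x+7/16x²=0 ⇒ x=−16/7=-2.2857; min R=1−1/(4·7/16)=0.4286>−1
Confirm numerically:
  x=-2.262: |R|=0.97653 <1
  x=-1.924: |R|=0.69553 <1
  x=-1.346: |R|=0.44663 <1
  x=-1.226: |R|=0.43160 <1
  x=-2.789: |R|=1.61410 >1
  x=-2.548: |R|=1.29238 >1
  x=-2.398: |R|=1.11780 >1
So |R|<1 on (-2.2857, 0).

(-2.2857,0); λ=-12 ⇒ h* = (16/7)/12 = 0.1905.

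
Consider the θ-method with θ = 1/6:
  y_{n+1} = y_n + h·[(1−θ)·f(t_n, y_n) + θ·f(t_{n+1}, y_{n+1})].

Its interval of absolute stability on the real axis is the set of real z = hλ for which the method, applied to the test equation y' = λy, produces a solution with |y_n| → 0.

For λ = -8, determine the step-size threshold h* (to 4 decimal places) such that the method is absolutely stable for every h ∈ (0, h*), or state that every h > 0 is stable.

On y'=λy, z=hλ:
  y_{n+1} = y_n + z·[5/6·y_n + 1/6·y_{n+1}] ⇒ (1 − 1/6z)y_{n+1} = (1 + 5/6z)y_n
  Hence R(z) = (1 + 5/6z)/(1 − 1/6z).

Find x<0 with |R(x)|<1.
x=-0.89: |R|=0.2250
R=−1: 1+5/6x = −1+1/6x ⇒ -2/3x=2 ⇒ x=2/(-2/3)=-3.0000
Confirm numerically:
  x=-2.697: |R|=0.86064 <1
  x=-2.574: |R|=0.80126 <1
  x=-1.900: |R|=0.44304 <1
  x=-1.379: |R|=0.12129 <1
  x=-3.479: |R|=1.20213 >1
  x=-3.152: |R|=1.06643 >1
  x=-3.031: |R|=1.01373 >1
Stable set (-3.0000, 0).

(-3.0000,0); λ=-8 ⇒ h* = (3)/8 = 0.3750.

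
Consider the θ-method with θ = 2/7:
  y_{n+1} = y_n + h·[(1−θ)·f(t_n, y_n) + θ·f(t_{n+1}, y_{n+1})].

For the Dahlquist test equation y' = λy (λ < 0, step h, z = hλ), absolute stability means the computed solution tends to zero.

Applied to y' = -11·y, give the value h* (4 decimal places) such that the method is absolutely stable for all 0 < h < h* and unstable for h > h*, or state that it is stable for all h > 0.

Set f=λy, z=hλ:
  y_{n+1} = y_n + z·[5/7·y_n + 2/7·y_{n+1}] ⇒ (1 − 2/7z)y_{n+1} = (1 + 5/7z)y_n
  so R(z) = (1 + 5/7z)/(1 − 2/7z).

Solve |R(x)|<1 on ℝ⁻.
x=-1.31: |R|=0.0468
R=−1: 1+5/7x = −1+2/7x ⇒ -3/7x=2 ⇒ x=2/(-3/7)=-4.6667
Confirm numerically:
  x=-3.453: |R|=0.73817 <1
  x=-2.802: |R|=0.55617 <1
  x=-2.263: |R|=0.37437 <1
  x=-5.174: |R|=1.08773 >1
  x=-5.071: |R|=1.07076 >1
So |R|<1 on (-4.6667, 0).

(-4.6667,0); λ=-11 ⇒ h* = (14/3)/11 = 0.4242.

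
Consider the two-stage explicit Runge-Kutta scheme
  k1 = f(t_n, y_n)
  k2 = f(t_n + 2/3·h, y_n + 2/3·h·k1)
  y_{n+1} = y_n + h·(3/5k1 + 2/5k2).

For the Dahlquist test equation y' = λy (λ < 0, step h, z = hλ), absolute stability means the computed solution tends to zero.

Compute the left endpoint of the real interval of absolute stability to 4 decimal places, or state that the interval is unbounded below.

With y'=λy (z=hλ):
  k1=λy_n ⇒ h·k1=z·y_n;  k2=λ(1+2/3z)y_n ⇒ h·k2=z(1+2/3z)y_n
  y_{n+1}/y_n = 1 + 3/5z + 2/5z(1+2/3z) = 1 + z + 4/15z²
  so R(z) = 1 + z + 4/15z².

Boundary: |R(x)|=1, x<0.
x=-1.68: |R|=0.0726
R=1: x+4/15x²=0 ⇒ x=−15/4=-3.7500; min R=1−1/(4·4/15)=0.0625>−1
Confirm numerically:
  x=-3.295: |R|=0.60021 <1
  x=-2.468: |R|=0.15627 <1
  x=-1.651: |R|=0.07588 <1
  x=-4.213: |R|=1.52017 >1
  x=-3.918: |R|=1.17553 >1
  x=-3.898: |R|=1.15384 >1
Stable set (-3.7500, 0).

z* = -3.7500.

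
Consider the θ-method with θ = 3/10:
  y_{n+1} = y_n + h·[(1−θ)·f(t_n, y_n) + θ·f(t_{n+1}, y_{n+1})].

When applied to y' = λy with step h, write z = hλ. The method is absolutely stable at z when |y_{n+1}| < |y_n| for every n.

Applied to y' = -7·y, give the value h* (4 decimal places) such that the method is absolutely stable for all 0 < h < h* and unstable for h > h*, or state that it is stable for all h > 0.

Set f=λy, z=hλ:
  y_{n+1} = y_n + z·[7/10·y_n + 3/10·y_{n+1}] ⇒ (1 − 3/10z)y_{n+1} = (1 + 7/10z)y_n
  R(z) = (1 + 7/10z)/(1 − 3/10z).

Need |R(x)|<1, x<0.
x=-1.41: |R|=0.0091
R=−1: 1+7/10x = −1+3/10x ⇒ -2/5x=2 ⇒ x=2/(-2/5)=-5.0000
Confirm numerically:
  x=-4.011: |R|=0.82045 <1
  x=-3.561: |R|=0.72170 <1
  x=-2.109: |R|=0.29173 <1
  x=-2.012: |R|=0.25468 <1
  x=-5.319: |R|=1.04916 >1
  x=-5.087: |R|=1.01378 >1
So |R|<1 on (-5.0000, 0).

(-5.0000,0); λ=-7 ⇒ h* = (5)/7 = 0.7143.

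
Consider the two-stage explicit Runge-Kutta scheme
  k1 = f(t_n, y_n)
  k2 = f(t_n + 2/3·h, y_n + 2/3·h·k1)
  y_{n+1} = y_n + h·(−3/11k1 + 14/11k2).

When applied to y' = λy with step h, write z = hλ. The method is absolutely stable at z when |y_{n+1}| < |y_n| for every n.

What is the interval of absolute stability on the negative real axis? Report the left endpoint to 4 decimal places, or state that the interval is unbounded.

z∈(-1.1786,0).

Set f=λy, z=hλ:
  k1=λy_n ⇒ h·k1=z·y_n;  k2=λ(1+2/3z)y_n ⇒ h·k2=z(1+2/3z)y_n
  y_{n+1}/y_n = 1 − 3/11z + 14/11z(1+2/3z) = 1 + z + 28/33z²
  ⇒ R(z) = 1 + z + 28/33z².

Boundary: |R(x)|=1, x<0.
x=-0.73: |R|=0.7222
R=1: x+28/33x²=0 ⇒ x=−33/28=-1.1786; min R=1−1/(4·28/33)=0.7054>−1
Confirm numerically:
  x=-1.064: |R|=0.89657 <1
  x=-0.895: |R|=0.78466 <1
  x=-0.732: |R|=0.72264 <1
  x=-1.343: |R|=1.18737 >1
  x=-1.328: |R|=1.16837 >1
Stable set (-1.1786, 0).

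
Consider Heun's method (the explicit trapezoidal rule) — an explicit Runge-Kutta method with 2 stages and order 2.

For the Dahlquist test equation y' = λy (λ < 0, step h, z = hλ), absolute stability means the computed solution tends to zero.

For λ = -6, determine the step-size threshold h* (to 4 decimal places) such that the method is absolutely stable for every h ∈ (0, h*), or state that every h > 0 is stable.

(-2.0000,0); λ=-6 ⇒ h* = 0.3333.

Set f=λy, z=hλ:
  order 2, 2-stage ⇒ R(z)=1+z+z^2/2
  (e.g. R(-1.16)=0.51280, |R|=0.51280)

Need |R(x)|<1, x<0.
x=-1.16: |R|=0.5128
|R(-1.77)|=0.7964 |R(-1.04)|=0.5008 |R(-0.93)|=0.5025
Bisect:
  x_lo=-2.3002 |R|=1.3453  x_hi=-0.0734 |R|=0.9293
  mid=-1.18682 |R|=0.51745 →hi
  mid=-1.74353 |R|=0.77641 →hi
  mid=-2.02188 |R|=1.02212 →lo
  mid=-1.88270 |R|=0.88958 →hi
  mid=-1.95229 |R|=0.95343 →hi
  mid=-1.98708 |R|=0.98717 →hi
  mid=-2.00448 |R|=1.00449 →lo
  mid=-1.99578 |R|=0.99579 →hi
  ...
  [-2.00013,-1.99999] ⇒ x*=-2.0000
So |R|<1 on (-2.0000, 0).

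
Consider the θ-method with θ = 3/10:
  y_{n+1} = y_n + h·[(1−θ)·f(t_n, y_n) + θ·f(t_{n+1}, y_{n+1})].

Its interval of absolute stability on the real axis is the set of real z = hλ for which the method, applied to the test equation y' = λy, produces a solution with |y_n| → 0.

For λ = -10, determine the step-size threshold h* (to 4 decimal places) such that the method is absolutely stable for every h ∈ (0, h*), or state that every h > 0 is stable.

(-5.0000,0); λ=-10 ⇒ h* = (5)/10 = 0.5000.

Set f=λy, z=hλ:
  y_{n+1} = y_n + z·[7/10·y_n + 3/10·y_{n+1}] ⇒ (1 − 3/10z)y_{n+1} = (1 + 7/10z)y_n
  R(z) = (1 + 7/10z)/(1 − 3/10z).

Solve |R(x)|<1 on ℝ⁻.
x=-1.55: |R|=0.0580
R=−1: 1+7/10x = −1+3/10x ⇒ -2/5x=2 ⇒ x=2/(-2/5)=-5.0000
Confirm numerically:
  x=-4.497: |R|=0.91435 <1
  x=-3.308: |R|=0.66031 <1
  x=-2.522: |R|=0.43573 <1
  x=-5.324: |R|=1.04990 >1
  x=-5.248: |R|=1.03853 >1
So |R|<1 on (-5.0000, 0).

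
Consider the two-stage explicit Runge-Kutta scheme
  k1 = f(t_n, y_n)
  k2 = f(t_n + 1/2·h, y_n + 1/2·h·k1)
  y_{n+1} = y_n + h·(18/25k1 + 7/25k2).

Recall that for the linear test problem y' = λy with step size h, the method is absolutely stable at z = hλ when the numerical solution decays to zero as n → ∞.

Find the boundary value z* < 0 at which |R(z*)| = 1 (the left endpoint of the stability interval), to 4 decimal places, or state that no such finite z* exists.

z* = -7.1429.

On y'=λy, z=hλ:
  k1=λy_n ⇒ h·k1=z·y_n;  k2=λ(1+1/2z)y_n ⇒ h·k2=z(1+1/2z)y_n
  y_{n+1}/y_n = 1 + 18/25z + 7/25z(1+1/2z) = 1 + z + 7/50z²
  Hence R(z) = 1 + z + 7/50z².

Solve |R(x)|<1 on ℝ⁻.
x=-1.58: |R|=0.2305
R=1: x+7/50x²=0 ⇒ x=−50/7=-7.1429; min R=1−1/(4·7/50)=-0.7857>−1
Confirm numerically:
  x=-5.529: |R|=0.24922 <1
  x=-4.208: |R|=0.72898 <1
  x=-3.729: |R|=0.78224 <1
  x=-7.586: |R|=1.47064 >1
  x=-7.564: |R|=1.44597 >1
So |R|<1 on (-7.1429, 0).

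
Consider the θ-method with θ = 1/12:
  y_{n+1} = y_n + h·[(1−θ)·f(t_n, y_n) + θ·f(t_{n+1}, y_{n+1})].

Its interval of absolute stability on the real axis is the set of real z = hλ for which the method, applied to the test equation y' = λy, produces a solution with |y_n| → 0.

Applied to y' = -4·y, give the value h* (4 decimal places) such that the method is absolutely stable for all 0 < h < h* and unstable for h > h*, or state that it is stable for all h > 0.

(-2.4000,0); λ=-4 ⇒ h* = (12/5)/4 = 0.6000.

With y'=λy (z=hλ):
  y_{n+1} = y_n + z·[11/12·y_n + 1/12·y_{n+1}] ⇒ (1 − 1/12z)y_{n+1} = (1 + 11/12z)y_n
  ⇒ R(z) = (1 + 11/12z)/(1 − 1/12z).

Need |R(x)|<1, x<0.
x=-1.61: |R|=0.4195
R=−1: 1+11/12x = −1+1/12x ⇒ -5/6x=2 ⇒ x=2/(-5/6)=-2.4000
Confirm numerically:
  x=-1.992: |R|=0.70840 <1
  x=-1.989: |R|=0.70620 <1
  x=-1.681: |R|=0.47445 <1
  x=-1.333: |R|=0.19973 <1
  x=-2.755: |R|=1.24060 >1
  x=-2.576: |R|=1.12075 >1
  x=-2.462: |R|=1.04287 >1
Interval (-2.4000, 0).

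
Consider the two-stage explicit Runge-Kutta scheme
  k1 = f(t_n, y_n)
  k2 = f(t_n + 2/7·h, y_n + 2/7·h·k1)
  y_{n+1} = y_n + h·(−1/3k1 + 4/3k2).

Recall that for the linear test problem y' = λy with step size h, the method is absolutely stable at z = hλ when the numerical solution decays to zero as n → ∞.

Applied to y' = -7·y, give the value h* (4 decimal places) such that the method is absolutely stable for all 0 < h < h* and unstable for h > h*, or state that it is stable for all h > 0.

(-2.6250,0); λ=-7 ⇒ h* = (21/8)/7 = 0.3750.

Set f=λy, z=hλ:
  k1=λy_n ⇒ h·k1=z·y_n;  k2=λ(1+2/7z)y_n ⇒ h·k2=z(1+2/7z)y_n
  y_{n+1}/y_n = 1 − 1/3z + 4/3z(1+2/7z) = 1 + z + 8/21z²
  so R(z) = 1 + z + 8/21z².

Need |R(x)|<1, x<0.
x=-1.38: |R|=0.3455
R=1: x+8/21x²=0 ⇒ x=−21/8=-2.6250; min R=1−1/(4·8/21)=0.3438>−1
Confirm numerically:
  x=-2.532: |R|=0.91029 <1
  x=-2.395: |R|=0.79015 <1
  x=-1.958: |R|=0.50248 <1
  x=-3.186: |R|=1.68089 >1
  x=-2.954: |R|=1.37023 >1
Interval (-2.6250, 0).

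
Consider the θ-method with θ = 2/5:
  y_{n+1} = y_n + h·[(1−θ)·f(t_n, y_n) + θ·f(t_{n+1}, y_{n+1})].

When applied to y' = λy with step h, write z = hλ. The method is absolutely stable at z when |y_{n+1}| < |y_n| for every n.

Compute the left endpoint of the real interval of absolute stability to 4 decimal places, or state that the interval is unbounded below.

Set f=λy, z=hλ:
  y_{n+1} = y_n + z·[3/5·y_n + 2/5·y_{n+1}] ⇒ (1 − 2/5z)y_{n+1} = (1 + 3/5z)y_n
  so R(z) = (1 + 3/5z)/(1 − 2/5z).

Find x<0 with |R(x)|<1.
x=-1.43: |R|=0.0903
R=−1: 1+3/5x = −1+2/5x ⇒ -1/5x=2 ⇒ x=2/(-1/5)=-10.0000
Confirm numerically:
  x=-7.769: |R|=0.89137 <1
  x=-5.828: |R|=0.74952 <1
  x=-4.563: |R|=0.61511 <1
  x=-10.518: |R|=1.01990 >1
  x=-10.373: |R|=1.01449 >1
  x=-10.362: |R|=1.01407 >1
Interval (-10.0000, 0).

left endpoint -10.0000.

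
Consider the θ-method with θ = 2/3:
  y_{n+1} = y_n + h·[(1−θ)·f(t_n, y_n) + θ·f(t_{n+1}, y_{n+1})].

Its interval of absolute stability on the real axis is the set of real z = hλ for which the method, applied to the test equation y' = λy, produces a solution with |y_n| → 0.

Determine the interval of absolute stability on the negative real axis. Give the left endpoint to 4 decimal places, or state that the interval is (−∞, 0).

Test eqn y'=λy, z=hλ:
  y_{n+1} = y_n + z·[1/3·y_n + 2/3·y_{n+1}] ⇒ (1 − 2/3z)y_{n+1} = (1 + 1/3z)y_n
  R(z) = (1 + 1/3z)/(1 − 2/3z).

Solve |R(x)|<1 on ℝ⁻.
x=-0.39: |R|=0.6905
x=-2: |R|=0.1429
x=-10: |R|=0.3043
x=-100: |R|=0.4778
θ=2/3≥1/2 ⇒ |1+1/3x|<|1−2/3x| ∀x<0 ⇒ stable on all of ℝ⁻.

(−∞, 0) — no finite endpoint.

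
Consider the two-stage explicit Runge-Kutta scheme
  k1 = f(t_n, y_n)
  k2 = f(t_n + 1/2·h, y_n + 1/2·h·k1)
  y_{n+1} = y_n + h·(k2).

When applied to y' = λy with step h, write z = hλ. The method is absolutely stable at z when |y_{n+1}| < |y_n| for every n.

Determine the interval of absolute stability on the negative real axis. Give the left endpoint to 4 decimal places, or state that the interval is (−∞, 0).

(-2.0000, 0).

With y'=λy (z=hλ):
  k1=λy_n ⇒ h·k1=z·y_n;  k2=λ(1+1/2z)y_n ⇒ h·k2=z(1+1/2z)y_n
  y_{n+1}/y_n = 1 + z(1+1/2z) = 1 + z + 1/2z²
  so R(z) = 1 + z + 1/2z².

Find x<0 with |R(x)|<1.
x=-0.7: |R|=0.5450
R=1: x+1/2x²=0 ⇒ x=−2=-2.0000; min R=1−1/(4·1/2)=0.5000>−1
Confirm numerically:
  x=-1.560: |R|=0.65680 <1
  x=-1.449: |R|=0.60080 <1
  x=-1.004: |R|=0.50001 <1
  x=-0.850: |R|=0.51125 <1
  x=-2.276: |R|=1.31409 >1
  x=-2.151: |R|=1.16240 >1
So |R|<1 on (-2.0000, 0).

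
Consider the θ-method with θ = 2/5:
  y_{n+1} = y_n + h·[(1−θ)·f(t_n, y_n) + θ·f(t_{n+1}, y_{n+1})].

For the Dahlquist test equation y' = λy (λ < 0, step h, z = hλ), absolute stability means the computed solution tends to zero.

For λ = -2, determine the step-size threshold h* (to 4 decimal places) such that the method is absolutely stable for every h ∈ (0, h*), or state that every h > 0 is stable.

Test eqn y'=λy, z=hλ:
  y_{n+1} = y_n + z·[3/5·y_n + 2/5·y_{n+1}] ⇒ (1 − 2/5z)y_{n+1} = (1 + 3/5z)y_n
  Hence R(z) = (1 + 3/5z)/(1 − 2/5z).

Need |R(x)|<1, x<0.
x=-1.11: |R|=0.2313
R=−1: 1+3/5x = −1+2/5x ⇒ -1/5x=2 ⇒ x=2/(-1/5)=-10.0000
Confirm numerically:
  x=-9.535: |R|=0.98068 <1
  x=-7.274: |R|=0.86055 <1
  x=-5.441: |R|=0.71295 <1
  x=-10.358: |R|=1.01392 >1
  x=-10.319: |R|=1.01244 >1
Interval (-10.0000, 0).

(-10.0000,0); λ=-2 ⇒ h* = (10)/2 = 5.0000.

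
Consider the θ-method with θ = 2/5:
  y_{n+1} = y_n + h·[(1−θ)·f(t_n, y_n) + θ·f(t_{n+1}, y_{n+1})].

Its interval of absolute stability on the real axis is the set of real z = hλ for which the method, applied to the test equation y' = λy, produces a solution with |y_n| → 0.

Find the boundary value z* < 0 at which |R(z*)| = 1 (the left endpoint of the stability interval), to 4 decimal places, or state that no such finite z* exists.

z* = -10.0000.

With y'=λy (z=hλ):
  y_{n+1} = y_n + z·[3/5·y_n + 2/5·y_{n+1}] ⇒ (1 − 2/5z)y_{n+1} = (1 + 3/5z)y_n
  ⇒ R(z) = (1 + 3/5z)/(1 − 2/5z).

Solve |R(x)|<1 on ℝ⁻.
x=-0.92: |R|=0.3275
R=−1: 1+3/5x = −1+2/5x ⇒ -1/5x=2 ⇒ x=2/(-1/5)=-10.0000
Confirm numerically:
  x=-8.668: |R|=0.94037 <1
  x=-6.955: |R|=0.83897 <1
  x=-6.724: |R|=0.82242 <1
  x=-10.330: |R|=1.01286 >1
  x=-10.132: |R|=1.00522 >1
Stable set (-10.0000, 0).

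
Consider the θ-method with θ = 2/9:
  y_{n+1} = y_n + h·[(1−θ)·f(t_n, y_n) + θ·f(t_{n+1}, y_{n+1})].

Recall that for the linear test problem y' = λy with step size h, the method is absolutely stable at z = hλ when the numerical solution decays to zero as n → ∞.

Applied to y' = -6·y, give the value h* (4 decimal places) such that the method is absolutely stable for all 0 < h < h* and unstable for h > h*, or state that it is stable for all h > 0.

Set f=λy, z=hλ:
  y_{n+1} = y_n + z·[7/9·y_n + 2/9·y_{n+1}] ⇒ (1 − 2/9z)y_{n+1} = (1 + 7/9z)y_n
  R(z) = (1 + 7/9z)/(1 − 2/9z).

Solve |R(x)|<1 on ℝ⁻.
x=-1.59: |R|=0.1749
R=−1: 1+7/9x = −1+2/9x ⇒ -5/9x=2 ⇒ x=2/(-5/9)=-3.6000
Confirm numerically:
  x=-3.006: |R|=0.80216 <1
  x=-1.691: |R|=0.22912 <1
  x=-1.578: |R|=0.16831 <1
  x=-4.054: |R|=1.13269 >1
  x=-4.029: |R|=1.12575 >1
  x=-3.809: |R|=1.06288 >1
Interval (-3.6000, 0).

(-3.6000,0); λ=-6 ⇒ h* = (18/5)/6 = 0.6000.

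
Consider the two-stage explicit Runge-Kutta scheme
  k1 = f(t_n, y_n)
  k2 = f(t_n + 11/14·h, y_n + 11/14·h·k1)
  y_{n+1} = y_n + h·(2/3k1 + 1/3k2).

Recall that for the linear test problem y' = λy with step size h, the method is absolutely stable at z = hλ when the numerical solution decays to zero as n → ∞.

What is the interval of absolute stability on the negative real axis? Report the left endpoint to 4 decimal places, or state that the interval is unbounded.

With y'=λy (z=hλ):
  k1=λy_n ⇒ h·k1=z·y_n;  k2=λ(1+11/14z)y_n ⇒ h·k2=z(1+11/14z)y_n
  y_{n+1}/y_n = 1 + 2/3z + 1/3z(1+11/14z) = 1 + z + 11/42z²
  Hence R(z) = 1 + z + 11/42z².

Solve |R(x)|<1 on ℝ⁻.
x=-0.76: |R|=0.3913
R=1: x+11/42x²=0 ⇒ x=−42/11=-3.8182; min R=1−1/(4·11/42)=0.0455>−1
Confirm numerically:
  x=-2.928: |R|=0.31736 <1
  x=-2.446: |R|=0.12095 <1
  x=-1.846: |R|=0.04650 <1
  x=-4.006: |R|=1.19706 >1
  x=-3.891: |R|=1.07421 >1
  x=-3.846: |R|=1.02802 >1
Stable set (-3.8182, 0).

(-3.8182, 0).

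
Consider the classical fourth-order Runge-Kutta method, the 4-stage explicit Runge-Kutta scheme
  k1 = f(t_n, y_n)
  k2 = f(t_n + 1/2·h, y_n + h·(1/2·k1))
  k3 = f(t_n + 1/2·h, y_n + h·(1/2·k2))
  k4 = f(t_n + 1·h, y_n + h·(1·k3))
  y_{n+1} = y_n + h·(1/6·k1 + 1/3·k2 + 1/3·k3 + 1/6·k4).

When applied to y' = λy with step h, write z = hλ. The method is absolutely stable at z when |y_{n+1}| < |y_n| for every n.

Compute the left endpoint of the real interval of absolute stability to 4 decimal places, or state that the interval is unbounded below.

z* = -2.7853.

With y'=λy (z=hλ):
  order 4, 4-stage ⇒ R(z)=1+z+z^2/2+z^3/6+z^4/24
  (e.g. R(-1.11)=0.34136, |R|=0.34136)

Find x<0 with |R(x)|<1.
x=-1.11: |R|=0.3414
|R(-2.13)|=0.3855 |R(-1.67)|=0.2723 |R(-1.14)|=0.3332
Bisect:
  x_lo=-3.4073 |R|=2.4207  x_hi=-0.2459 |R|=0.7820
  mid=-1.82659 |R|=0.28973 →hi
  mid=-2.61696 |R|=0.77448 →hi
  mid=-3.01214 |R|=1.39947 →lo
  mid=-2.81455 |R|=1.04501 →lo
  mid=-2.71575 |R|=0.90012 →hi
  mid=-2.76515 |R|=0.97006 →hi
  mid=-2.78985 |R|=1.00689 →lo
  mid=-2.77750 |R|=0.98832 →hi
  ...
  [-2.78541,-2.78522] ⇒ x*=-2.7853
Stable set (-2.7853, 0).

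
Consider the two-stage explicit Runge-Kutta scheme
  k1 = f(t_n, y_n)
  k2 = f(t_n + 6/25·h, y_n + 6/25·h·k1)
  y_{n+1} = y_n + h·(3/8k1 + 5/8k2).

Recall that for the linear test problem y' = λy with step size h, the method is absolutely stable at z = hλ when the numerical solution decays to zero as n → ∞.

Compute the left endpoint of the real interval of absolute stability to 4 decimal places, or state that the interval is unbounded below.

left endpoint -6.6667.

On y'=λy, z=hλ:
  k1=λy_n ⇒ h·k1=z·y_n;  k2=λ(1+6/25z)y_n ⇒ h·k2=z(1+6/25z)y_n
  y_{n+1}/y_n = 1 + 3/8z + 5/8z(1+6/25z) = 1 + z + 3/20z²
  ⇒ R(z) = 1 + z + 3/20z².

Solve |R(x)|<1 on ℝ⁻.
x=-0.96: |R|=0.1782
R=1: x+3/20x²=0 ⇒ x=−20/3=-6.6667; min R=1−1/(4·3/20)=-0.6667>−1
Confirm numerically:
  x=-6.450: |R|=0.79038 <1
  x=-5.251: |R|=0.11505 <1
  x=-5.123: |R|=0.18623 <1
  x=-4.604: |R|=0.42448 <1
  x=-7.100: |R|=1.46150 >1
  x=-7.028: |R|=1.38092 >1
  x=-6.702: |R|=1.03552 >1
So |R|<1 on (-6.6667, 0).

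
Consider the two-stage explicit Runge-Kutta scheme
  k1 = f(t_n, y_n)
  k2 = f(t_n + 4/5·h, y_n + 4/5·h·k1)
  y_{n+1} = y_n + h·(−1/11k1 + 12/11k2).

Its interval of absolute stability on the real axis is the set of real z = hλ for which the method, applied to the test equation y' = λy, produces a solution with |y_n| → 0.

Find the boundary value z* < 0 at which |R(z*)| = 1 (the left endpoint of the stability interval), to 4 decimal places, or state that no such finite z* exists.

Set f=λy, z=hλ:
  k1=λy_n ⇒ h·k1=z·y_n;  k2=λ(1+4/5z)y_n ⇒ h·k2=z(1+4/5z)y_n
  y_{n+1}/y_n = 1 − 1/11z + 12/11z(1+4/5z) = 1 + z + 48/55z²
  R(z) = 1 + z + 48/55z².

Need |R(x)|<1, x<0.
x=-1.18: |R|=1.0352
R=1: x+48/55x²=0 ⇒ x=−55/48=-1.1458; min R=1−1/(4·48/55)=0.7135>−1
Confirm numerically:
  x=-0.929: |R|=0.82420 <1
  x=-0.814: |R|=0.76427 <1
  x=-0.517: |R|=0.71627 <1
  x=-1.716: |R|=1.85388 >1
  x=-1.707: |R|=1.83600 >1
  x=-1.301: |R|=1.17618 >1
So |R|<1 on (-1.1458, 0).

z* = -1.1458.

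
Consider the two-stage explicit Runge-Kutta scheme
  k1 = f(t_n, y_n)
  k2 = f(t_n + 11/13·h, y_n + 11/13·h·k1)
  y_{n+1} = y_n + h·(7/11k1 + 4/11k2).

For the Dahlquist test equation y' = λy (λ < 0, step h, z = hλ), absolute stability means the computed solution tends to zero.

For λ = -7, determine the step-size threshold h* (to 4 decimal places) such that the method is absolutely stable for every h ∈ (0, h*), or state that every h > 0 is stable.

On y'=λy, z=hλ:
  k1=λy_n ⇒ h·k1=z·y_n;  k2=λ(1+11/13z)y_n ⇒ h·k2=z(1+11/13z)y_n
  y_{n+1}/y_n = 1 + 7/11z + 4/11z(1+11/13z) = 1 + z + 4/13z²
  so R(z) = 1 + z + 4/13z².

Solve |R(x)|<1 on ℝ⁻.
x=-0.57: |R|=0.5300
R=1: x+4/13x²=0 ⇒ x=−13/4=-3.2500; min R=1−1/(4·4/13)=0.1875>−1
Confirm numerically:
  x=-2.652: |R|=0.51203 <1
  x=-2.219: |R|=0.29606 <1
  x=-1.580: |R|=0.18812 <1
  x=-1.372: |R|=0.20720 <1
  x=-3.691: |R|=1.50084 >1
  x=-3.629: |R|=1.42320 >1
  x=-3.572: |R|=1.35390 >1
Stable set (-3.2500, 0).

(-3.2500,0); λ=-7 ⇒ h* = (13/4)/7 = 0.4643.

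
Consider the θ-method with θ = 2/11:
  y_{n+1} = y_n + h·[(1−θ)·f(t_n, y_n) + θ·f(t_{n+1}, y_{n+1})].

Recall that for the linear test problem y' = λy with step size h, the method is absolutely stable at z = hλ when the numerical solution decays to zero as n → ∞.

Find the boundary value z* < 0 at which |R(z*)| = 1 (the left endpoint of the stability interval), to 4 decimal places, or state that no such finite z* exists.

left endpoint -3.1429.

With y'=λy (z=hλ):
  y_{n+1} = y_n + z·[9/11·y_n + 2/11·y_{n+1}] ⇒ (1 − 2/11z)y_{n+1} = (1 + 9/11z)y_n
  ⇒ R(z) = (1 + 9/11z)/(1 − 2/11z).

Need |R(x)|<1, x<0.
x=-0.54: |R|=0.5083
R=−1: 1+9/11x = −1+2/11x ⇒ -7/11x=2 ⇒ x=2/(-7/11)=-3.1429
Confirm numerically:
  x=-3.027: |R|=0.95245 <1
  x=-2.651: |R|=0.78880 <1
  x=-1.893: |R|=0.40829 <1
  x=-1.483: |R|=0.16805 <1
  x=-3.740: |R|=1.22619 >1
  x=-3.390: |R|=1.09730 >1
  x=-3.165: |R|=1.00894 >1
Stable set (-3.1429, 0).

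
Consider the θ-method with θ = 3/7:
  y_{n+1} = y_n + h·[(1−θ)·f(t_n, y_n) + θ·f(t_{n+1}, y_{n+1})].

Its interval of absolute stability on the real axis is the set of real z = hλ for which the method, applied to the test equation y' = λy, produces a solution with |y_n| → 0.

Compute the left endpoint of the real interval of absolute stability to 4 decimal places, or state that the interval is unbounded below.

z* = -14.0000.

Test eqn y'=λy, z=hλ:
  y_{n+1} = y_n + z·[4/7·y_n + 3/7·y_{n+1}] ⇒ (1 − 3/7z)y_{n+1} = (1 + 4/7z)y_n
  so R(z) = (1 + 4/7z)/(1 − 3/7z).

Boundary: |R(x)|=1, x<0.
x=-1.7: |R|=0.0165
R=−1: 1+4/7x = −1+3/7x ⇒ -1/7x=2 ⇒ x=2/(-1/7)=-14.0000
Confirm numerically:
  x=-13.323: |R|=0.98559 <1
  x=-9.863: |R|=0.88693 <1
  x=-9.785: |R|=0.88406 <1
  x=-14.557: |R|=1.01099 >1
  x=-14.274: |R|=1.00550 >1
  x=-14.218: |R|=1.00439 >1
Stable set (-14.0000, 0).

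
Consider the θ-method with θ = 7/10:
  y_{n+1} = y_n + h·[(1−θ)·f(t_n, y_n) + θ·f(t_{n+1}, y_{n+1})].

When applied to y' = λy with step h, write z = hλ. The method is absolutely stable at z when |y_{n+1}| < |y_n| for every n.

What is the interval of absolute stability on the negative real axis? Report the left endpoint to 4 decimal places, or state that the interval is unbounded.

unbounded; (−∞, 0).

Test eqn y'=λy, z=hλ:
  y_{n+1} = y_n + z·[3/10·y_n + 7/10·y_{n+1}] ⇒ (1 − 7/10z)y_{n+1} = (1 + 3/10z)y_n
  so R(z) = (1 + 3/10z)/(1 − 7/10z).

Find x<0 with |R(x)|<1.
x=-1.04: |R|=0.3981
x=-2: |R|=0.1667
x=-10: |R|=0.2500
x=-100: |R|=0.4085
θ=7/10≥1/2 ⇒ |1+3/10x|<|1−7/10x| ∀x<0 ⇒ stable on all of ℝ⁻.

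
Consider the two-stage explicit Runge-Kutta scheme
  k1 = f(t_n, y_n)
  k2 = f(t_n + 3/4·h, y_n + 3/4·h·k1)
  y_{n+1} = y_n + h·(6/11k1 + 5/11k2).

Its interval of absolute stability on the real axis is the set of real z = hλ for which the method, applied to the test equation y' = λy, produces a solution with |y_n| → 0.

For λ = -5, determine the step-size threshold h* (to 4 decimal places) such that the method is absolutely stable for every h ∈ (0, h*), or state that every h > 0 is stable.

(-2.9333,0); λ=-5 ⇒ h* = (44/15)/5 = 0.5867.

With y'=λy (z=hλ):
  k1=λy_n ⇒ h·k1=z·y_n;  k2=λ(1+3/4z)y_n ⇒ h·k2=z(1+3/4z)y_n
  y_{n+1}/y_n = 1 + 6/11z + 5/11z(1+3/4z) = 1 + z + 15/44z²
  ⇒ R(z) = 1 + z + 15/44z².

Boundary: |R(x)|=1, x<0.
x=-1.63: |R|=0.2758
R=1: x+15/44x²=0 ⇒ x=−44/15=-2.9333; min R=1−1/(4·15/44)=0.2667>−1
Confirm numerically:
  x=-2.300: |R|=0.50341 <1
  x=-1.454: |R|=0.26672 <1
  x=-1.233: |R|=0.28528 <1
  x=-3.184: |R|=1.27209 >1
  x=-3.034: |R|=1.10412 >1
  x=-2.971: |R|=1.03815 >1
Stable set (-2.9333, 0).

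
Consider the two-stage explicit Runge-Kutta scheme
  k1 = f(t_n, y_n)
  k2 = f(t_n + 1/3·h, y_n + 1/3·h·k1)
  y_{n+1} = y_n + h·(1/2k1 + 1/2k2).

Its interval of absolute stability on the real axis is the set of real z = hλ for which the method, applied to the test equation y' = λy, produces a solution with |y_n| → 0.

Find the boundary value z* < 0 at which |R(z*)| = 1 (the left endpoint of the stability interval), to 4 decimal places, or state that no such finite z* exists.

left endpoint -6.0000.

With y'=λy (z=hλ):
  k1=λy_n ⇒ h·k1=z·y_n;  k2=λ(1+1/3z)y_n ⇒ h·k2=z(1+1/3z)y_n
  y_{n+1}/y_n = 1 + 1/2z + 1/2z(1+1/3z) = 1 + z + 1/6z²
  R(z) = 1 + z + 1/6z².

Boundary: |R(x)|=1, x<0.
x=-1.01: |R|=0.1600
R=1: x+1/6x²=0 ⇒ x=−6=-6.0000; min R=1−1/(4·1/6)=-0.5000>−1
Confirm numerically:
  x=-3.478: |R|=0.46192 <1
  x=-3.267: |R|=0.48812 <1
  x=-2.821: |R|=0.49466 <1
  x=-6.521: |R|=1.56624 >1
  x=-6.233: |R|=1.24205 >1
  x=-6.170: |R|=1.17482 >1
Interval (-6.0000, 0).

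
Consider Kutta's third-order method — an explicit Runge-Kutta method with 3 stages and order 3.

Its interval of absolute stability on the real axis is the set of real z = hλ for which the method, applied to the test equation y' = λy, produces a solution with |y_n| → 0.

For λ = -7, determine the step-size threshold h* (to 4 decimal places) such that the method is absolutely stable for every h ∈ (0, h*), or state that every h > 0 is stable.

(-2.5127,0); λ=-7 ⇒ h* = 0.3590.

Test eqn y'=λy, z=hλ:
  order 3, 3-stage ⇒ R(z)=1+z+z^2/2+z^3/6
  (e.g. R(-1.3)=0.17883, |R|=0.17883)

Need |R(x)|<1, x<0.
x=-1.3: |R|=0.1788
|R(-0.74)|=0.4663 |R(-0.57)|=0.5616 |R(-0.51)|=0.5979
Bisect:
  x_lo=-3.4055 |R|=3.1894  x_hi=-0.2095 |R|=0.8109
  mid=-1.80753 |R|=0.15820 →hi
  mid=-2.60653 |R|=1.16099 →lo
  mid=-2.20703 |R|=0.56327 →hi
  mid=-2.40678 |R|=0.83407 →hi
  mid=-2.50666 |R|=0.99001 →hi
  mid=-2.55659 |R|=1.07356 →lo
  mid=-2.53162 |R|=1.03131 →lo
  ...
  [-2.51290,-2.51270] ⇒ x*=-2.5127
Stable set (-2.5127, 0).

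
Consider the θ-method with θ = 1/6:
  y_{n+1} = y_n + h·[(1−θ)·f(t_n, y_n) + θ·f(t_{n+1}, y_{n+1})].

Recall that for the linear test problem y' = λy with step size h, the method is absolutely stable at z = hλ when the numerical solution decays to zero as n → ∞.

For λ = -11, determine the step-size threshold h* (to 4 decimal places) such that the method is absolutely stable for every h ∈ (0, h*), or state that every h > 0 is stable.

With y'=λy (z=hλ):
  y_{n+1} = y_n + z·[5/6·y_n + 1/6·y_{n+1}] ⇒ (1 − 1/6z)y_{n+1} = (1 + 5/6z)y_n
  R(z) = (1 + 5/6z)/(1 − 1/6z).

Need |R(x)|<1, x<0.
x=-0.71: |R|=0.3651
R=−1: 1+5/6x = −1+1/6x ⇒ -2/3x=2 ⇒ x=2/(-2/3)=-3.0000
Confirm numerically:
  x=-2.870: |R|=0.94138 <1
  x=-1.672: |R|=0.30761 <1
  x=-1.661: |R|=0.30087 <1
  x=-1.511: |R|=0.20703 <1
  x=-3.517: |R|=1.21730 >1
  x=-3.056: |R|=1.02473 >1
Interval (-3.0000, 0).

(-3.0000,0); λ=-11 ⇒ h* = (3)/11 = 0.2727.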